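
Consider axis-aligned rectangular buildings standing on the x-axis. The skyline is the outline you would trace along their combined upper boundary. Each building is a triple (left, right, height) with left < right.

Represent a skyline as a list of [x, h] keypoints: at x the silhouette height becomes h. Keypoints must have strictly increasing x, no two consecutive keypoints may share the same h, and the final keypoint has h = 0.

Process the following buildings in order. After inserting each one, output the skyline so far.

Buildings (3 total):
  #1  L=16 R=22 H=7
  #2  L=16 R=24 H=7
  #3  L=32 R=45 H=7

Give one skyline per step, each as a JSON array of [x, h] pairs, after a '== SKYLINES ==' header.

== SKYLINES ==
[[16,7],[22,0]]
[[16,7],[24,0]]
[[16,7],[24,0],[32,7],[45,0]]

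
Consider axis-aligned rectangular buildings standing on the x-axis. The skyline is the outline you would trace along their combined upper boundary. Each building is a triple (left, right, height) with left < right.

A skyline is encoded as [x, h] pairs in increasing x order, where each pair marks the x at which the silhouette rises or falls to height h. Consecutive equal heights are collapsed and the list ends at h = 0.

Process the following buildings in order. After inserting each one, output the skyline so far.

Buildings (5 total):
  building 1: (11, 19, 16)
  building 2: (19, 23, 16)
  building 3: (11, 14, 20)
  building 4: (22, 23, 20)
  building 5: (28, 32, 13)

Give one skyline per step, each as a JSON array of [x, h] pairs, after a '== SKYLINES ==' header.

== SKYLINES ==
[[11,16],[19,0]]
[[11,16],[23,0]]
[[11,20],[14,16],[23,0]]
[[11,20],[14,16],[22,20],[23,0]]
[[11,20],[14,16],[22,20],[23,0],[28,13],[32,0]]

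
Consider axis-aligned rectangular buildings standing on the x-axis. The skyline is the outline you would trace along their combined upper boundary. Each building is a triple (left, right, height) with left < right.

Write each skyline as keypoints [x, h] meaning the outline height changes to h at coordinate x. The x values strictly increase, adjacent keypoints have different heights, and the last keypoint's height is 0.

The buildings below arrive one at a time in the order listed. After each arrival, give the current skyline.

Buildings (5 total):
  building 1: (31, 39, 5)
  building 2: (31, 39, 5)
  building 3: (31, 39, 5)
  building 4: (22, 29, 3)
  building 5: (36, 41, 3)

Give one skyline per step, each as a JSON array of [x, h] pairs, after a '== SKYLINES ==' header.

== SKYLINES ==
[[31,5],[39,0]]
[[31,5],[39,0]]
[[31,5],[39,0]]
[[22,3],[29,0],[31,5],[39,0]]
[[22,3],[29,0],[31,5],[39,3],[41,0]]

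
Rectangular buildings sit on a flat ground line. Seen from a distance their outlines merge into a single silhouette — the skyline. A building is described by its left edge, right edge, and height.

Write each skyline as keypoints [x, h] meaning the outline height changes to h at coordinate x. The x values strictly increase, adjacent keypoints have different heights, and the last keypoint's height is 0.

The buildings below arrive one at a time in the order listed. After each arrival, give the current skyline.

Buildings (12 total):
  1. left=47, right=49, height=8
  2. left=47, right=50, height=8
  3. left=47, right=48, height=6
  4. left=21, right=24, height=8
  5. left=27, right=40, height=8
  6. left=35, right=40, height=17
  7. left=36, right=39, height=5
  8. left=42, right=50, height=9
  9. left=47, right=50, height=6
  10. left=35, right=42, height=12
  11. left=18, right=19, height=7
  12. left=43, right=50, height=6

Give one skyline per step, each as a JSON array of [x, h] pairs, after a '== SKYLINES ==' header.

== SKYLINES ==
[[47,8],[49,0]]
[[47,8],[50,0]]
[[47,8],[50,0]]
[[21,8],[24,0],[47,8],[50,0]]
[[21,8],[24,0],[27,8],[40,0],[47,8],[50,0]]
[[21,8],[24,0],[27,8],[35,17],[40,0],[47,8],[50,0]]
[[21,8],[24,0],[27,8],[35,17],[40,0],[47,8],[50,0]]
[[21,8],[24,0],[27,8],[35,17],[40,0],[42,9],[50,0]]
[[21,8],[24,0],[27,8],[35,17],[40,0],[42,9],[50,0]]
[[21,8],[24,0],[27,8],[35,17],[40,12],[42,9],[50,0]]
[[18,7],[19,0],[21,8],[24,0],[27,8],[35,17],[40,12],[42,9],[50,0]]
[[18,7],[19,0],[21,8],[24,0],[27,8],[35,17],[40,12],[42,9],[50,0]]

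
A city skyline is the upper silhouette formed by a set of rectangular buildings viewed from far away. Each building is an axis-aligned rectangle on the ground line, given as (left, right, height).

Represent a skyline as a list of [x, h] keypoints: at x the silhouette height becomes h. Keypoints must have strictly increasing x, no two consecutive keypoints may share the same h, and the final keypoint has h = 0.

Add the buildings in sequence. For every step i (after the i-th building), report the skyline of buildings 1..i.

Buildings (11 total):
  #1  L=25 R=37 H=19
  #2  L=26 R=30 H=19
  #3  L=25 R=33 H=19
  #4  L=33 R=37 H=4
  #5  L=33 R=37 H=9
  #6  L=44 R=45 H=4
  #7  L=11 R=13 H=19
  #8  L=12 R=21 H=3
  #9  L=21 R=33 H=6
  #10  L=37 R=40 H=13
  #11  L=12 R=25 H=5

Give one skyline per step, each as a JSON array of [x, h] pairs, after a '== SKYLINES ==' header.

== SKYLINES ==
[[25,19],[37,0]]
[[25,19],[37,0]]
[[25,19],[37,0]]
[[25,19],[37,0]]
[[25,19],[37,0]]
[[25,19],[37,0],[44,4],[45,0]]
[[11,19],[13,0],[25,19],[37,0],[44,4],[45,0]]
[[11,19],[13,3],[21,0],[25,19],[37,0],[44,4],[45,0]]
[[11,19],[13,3],[21,6],[25,19],[37,0],[44,4],[45,0]]
[[11,19],[13,3],[21,6],[25,19],[37,13],[40,0],[44,4],[45,0]]
[[11,19],[13,5],[21,6],[25,19],[37,13],[40,0],[44,4],[45,0]]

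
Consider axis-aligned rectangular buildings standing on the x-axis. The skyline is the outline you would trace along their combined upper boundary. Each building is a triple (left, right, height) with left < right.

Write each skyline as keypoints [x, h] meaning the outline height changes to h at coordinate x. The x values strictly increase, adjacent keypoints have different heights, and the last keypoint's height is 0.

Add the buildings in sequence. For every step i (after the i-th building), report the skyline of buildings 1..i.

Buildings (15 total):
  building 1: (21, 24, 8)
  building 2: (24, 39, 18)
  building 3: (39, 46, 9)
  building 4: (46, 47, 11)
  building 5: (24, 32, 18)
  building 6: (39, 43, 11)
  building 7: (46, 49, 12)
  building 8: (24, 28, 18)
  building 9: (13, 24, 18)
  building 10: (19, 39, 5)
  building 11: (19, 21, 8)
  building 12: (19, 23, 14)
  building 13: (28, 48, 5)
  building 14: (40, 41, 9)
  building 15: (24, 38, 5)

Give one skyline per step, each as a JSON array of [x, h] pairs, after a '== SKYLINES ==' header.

== SKYLINES ==
[[21,8],[24,0]]
[[21,8],[24,18],[39,0]]
[[21,8],[24,18],[39,9],[46,0]]
[[21,8],[24,18],[39,9],[46,11],[47,0]]
[[21,8],[24,18],[39,9],[46,11],[47,0]]
[[21,8],[24,18],[39,11],[43,9],[46,11],[47,0]]
[[21,8],[24,18],[39,11],[43,9],[46,12],[49,0]]
[[21,8],[24,18],[39,11],[43,9],[46,12],[49,0]]
[[13,18],[39,11],[43,9],[46,12],[49,0]]
[[13,18],[39,11],[43,9],[46,12],[49,0]]
[[13,18],[39,11],[43,9],[46,12],[49,0]]
[[13,18],[39,11],[43,9],[46,12],[49,0]]
[[13,18],[39,11],[43,9],[46,12],[49,0]]
[[13,18],[39,11],[43,9],[46,12],[49,0]]
[[13,18],[39,11],[43,9],[46,12],[49,0]]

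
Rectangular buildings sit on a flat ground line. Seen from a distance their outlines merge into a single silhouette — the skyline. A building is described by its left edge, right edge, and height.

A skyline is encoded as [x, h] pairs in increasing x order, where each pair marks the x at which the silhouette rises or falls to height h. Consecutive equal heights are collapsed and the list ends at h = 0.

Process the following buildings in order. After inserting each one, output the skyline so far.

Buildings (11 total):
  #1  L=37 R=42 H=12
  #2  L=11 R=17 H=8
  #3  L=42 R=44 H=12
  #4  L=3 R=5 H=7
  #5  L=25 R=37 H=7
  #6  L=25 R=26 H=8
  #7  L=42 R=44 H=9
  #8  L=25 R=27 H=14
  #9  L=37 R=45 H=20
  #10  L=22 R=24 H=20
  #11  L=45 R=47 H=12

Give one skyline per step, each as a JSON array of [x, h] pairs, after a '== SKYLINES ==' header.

== SKYLINES ==
[[37,12],[42,0]]
[[11,8],[17,0],[37,12],[42,0]]
[[11,8],[17,0],[37,12],[44,0]]
[[3,7],[5,0],[11,8],[17,0],[37,12],[44,0]]
[[3,7],[5,0],[11,8],[17,0],[25,7],[37,12],[44,0]]
[[3,7],[5,0],[11,8],[17,0],[25,8],[26,7],[37,12],[44,0]]
[[3,7],[5,0],[11,8],[17,0],[25,8],[26,7],[37,12],[44,0]]
[[3,7],[5,0],[11,8],[17,0],[25,14],[27,7],[37,12],[44,0]]
[[3,7],[5,0],[11,8],[17,0],[25,14],[27,7],[37,20],[45,0]]
[[3,7],[5,0],[11,8],[17,0],[22,20],[24,0],[25,14],[27,7],[37,20],[45,0]]
[[3,7],[5,0],[11,8],[17,0],[22,20],[24,0],[25,14],[27,7],[37,20],[45,12],[47,0]]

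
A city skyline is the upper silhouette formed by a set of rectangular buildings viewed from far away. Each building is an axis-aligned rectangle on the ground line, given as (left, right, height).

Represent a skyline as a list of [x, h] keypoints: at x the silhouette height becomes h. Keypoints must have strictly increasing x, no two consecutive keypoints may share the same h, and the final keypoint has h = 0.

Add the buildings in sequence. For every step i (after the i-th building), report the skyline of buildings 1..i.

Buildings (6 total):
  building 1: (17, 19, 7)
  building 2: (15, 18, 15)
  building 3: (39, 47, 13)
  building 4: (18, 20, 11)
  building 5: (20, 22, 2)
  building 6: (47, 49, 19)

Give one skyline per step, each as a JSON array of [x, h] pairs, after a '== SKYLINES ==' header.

== SKYLINES ==
[[17,7],[19,0]]
[[15,15],[18,7],[19,0]]
[[15,15],[18,7],[19,0],[39,13],[47,0]]
[[15,15],[18,11],[20,0],[39,13],[47,0]]
[[15,15],[18,11],[20,2],[22,0],[39,13],[47,0]]
[[15,15],[18,11],[20,2],[22,0],[39,13],[47,19],[49,0]]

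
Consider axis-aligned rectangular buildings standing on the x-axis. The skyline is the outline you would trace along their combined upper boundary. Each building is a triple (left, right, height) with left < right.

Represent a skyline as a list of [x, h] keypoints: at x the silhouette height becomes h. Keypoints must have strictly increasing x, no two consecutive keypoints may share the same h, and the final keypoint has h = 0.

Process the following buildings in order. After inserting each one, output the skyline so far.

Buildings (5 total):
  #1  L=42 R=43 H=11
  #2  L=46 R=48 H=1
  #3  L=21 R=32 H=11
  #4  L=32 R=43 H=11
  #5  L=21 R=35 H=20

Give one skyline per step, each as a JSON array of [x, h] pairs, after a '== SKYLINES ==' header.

== SKYLINES ==
[[42,11],[43,0]]
[[42,11],[43,0],[46,1],[48,0]]
[[21,11],[32,0],[42,11],[43,0],[46,1],[48,0]]
[[21,11],[43,0],[46,1],[48,0]]
[[21,20],[35,11],[43,0],[46,1],[48,0]]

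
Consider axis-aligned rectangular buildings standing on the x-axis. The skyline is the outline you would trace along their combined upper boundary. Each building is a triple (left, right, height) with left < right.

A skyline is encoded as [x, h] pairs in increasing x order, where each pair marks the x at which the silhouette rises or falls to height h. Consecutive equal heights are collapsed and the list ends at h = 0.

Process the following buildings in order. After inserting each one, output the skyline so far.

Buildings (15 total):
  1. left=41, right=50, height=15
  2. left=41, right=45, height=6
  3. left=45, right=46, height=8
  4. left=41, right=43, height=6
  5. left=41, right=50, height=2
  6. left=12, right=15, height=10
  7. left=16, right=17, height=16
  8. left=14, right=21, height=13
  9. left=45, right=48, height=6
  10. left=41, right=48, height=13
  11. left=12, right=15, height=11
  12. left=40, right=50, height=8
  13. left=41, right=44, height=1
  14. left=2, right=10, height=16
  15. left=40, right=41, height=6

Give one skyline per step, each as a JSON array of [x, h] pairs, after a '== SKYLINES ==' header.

== SKYLINES ==
[[41,15],[50,0]]
[[41,15],[50,0]]
[[41,15],[50,0]]
[[41,15],[50,0]]
[[41,15],[50,0]]
[[12,10],[15,0],[41,15],[50,0]]
[[12,10],[15,0],[16,16],[17,0],[41,15],[50,0]]
[[12,10],[14,13],[16,16],[17,13],[21,0],[41,15],[50,0]]
[[12,10],[14,13],[16,16],[17,13],[21,0],[41,15],[50,0]]
[[12,10],[14,13],[16,16],[17,13],[21,0],[41,15],[50,0]]
[[12,11],[14,13],[16,16],[17,13],[21,0],[41,15],[50,0]]
[[12,11],[14,13],[16,16],[17,13],[21,0],[40,8],[41,15],[50,0]]
[[12,11],[14,13],[16,16],[17,13],[21,0],[40,8],[41,15],[50,0]]
[[2,16],[10,0],[12,11],[14,13],[16,16],[17,13],[21,0],[40,8],[41,15],[50,0]]
[[2,16],[10,0],[12,11],[14,13],[16,16],[17,13],[21,0],[40,8],[41,15],[50,0]]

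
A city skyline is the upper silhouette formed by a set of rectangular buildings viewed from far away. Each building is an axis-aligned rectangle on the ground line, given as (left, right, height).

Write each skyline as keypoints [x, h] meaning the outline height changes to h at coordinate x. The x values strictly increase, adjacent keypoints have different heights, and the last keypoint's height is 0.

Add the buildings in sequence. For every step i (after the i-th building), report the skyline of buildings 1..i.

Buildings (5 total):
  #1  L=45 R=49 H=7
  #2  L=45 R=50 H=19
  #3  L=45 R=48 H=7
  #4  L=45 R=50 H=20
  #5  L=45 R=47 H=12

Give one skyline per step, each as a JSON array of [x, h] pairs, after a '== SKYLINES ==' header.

== SKYLINES ==
[[45,7],[49,0]]
[[45,19],[50,0]]
[[45,19],[50,0]]
[[45,20],[50,0]]
[[45,20],[50,0]]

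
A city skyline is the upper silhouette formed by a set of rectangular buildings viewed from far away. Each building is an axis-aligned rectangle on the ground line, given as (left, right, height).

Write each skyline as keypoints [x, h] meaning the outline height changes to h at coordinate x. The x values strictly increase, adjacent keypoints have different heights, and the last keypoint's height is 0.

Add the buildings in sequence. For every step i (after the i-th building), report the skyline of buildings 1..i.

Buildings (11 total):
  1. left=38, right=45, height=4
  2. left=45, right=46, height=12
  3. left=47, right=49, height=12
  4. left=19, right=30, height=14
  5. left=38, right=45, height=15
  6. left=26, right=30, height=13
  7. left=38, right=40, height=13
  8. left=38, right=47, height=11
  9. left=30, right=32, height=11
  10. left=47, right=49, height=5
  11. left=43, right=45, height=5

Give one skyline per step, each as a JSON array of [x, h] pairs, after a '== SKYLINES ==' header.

== SKYLINES ==
[[38,4],[45,0]]
[[38,4],[45,12],[46,0]]
[[38,4],[45,12],[46,0],[47,12],[49,0]]
[[19,14],[30,0],[38,4],[45,12],[46,0],[47,12],[49,0]]
[[19,14],[30,0],[38,15],[45,12],[46,0],[47,12],[49,0]]
[[19,14],[30,0],[38,15],[45,12],[46,0],[47,12],[49,0]]
[[19,14],[30,0],[38,15],[45,12],[46,0],[47,12],[49,0]]
[[19,14],[30,0],[38,15],[45,12],[46,11],[47,12],[49,0]]
[[19,14],[30,11],[32,0],[38,15],[45,12],[46,11],[47,12],[49,0]]
[[19,14],[30,11],[32,0],[38,15],[45,12],[46,11],[47,12],[49,0]]
[[19,14],[30,11],[32,0],[38,15],[45,12],[46,11],[47,12],[49,0]]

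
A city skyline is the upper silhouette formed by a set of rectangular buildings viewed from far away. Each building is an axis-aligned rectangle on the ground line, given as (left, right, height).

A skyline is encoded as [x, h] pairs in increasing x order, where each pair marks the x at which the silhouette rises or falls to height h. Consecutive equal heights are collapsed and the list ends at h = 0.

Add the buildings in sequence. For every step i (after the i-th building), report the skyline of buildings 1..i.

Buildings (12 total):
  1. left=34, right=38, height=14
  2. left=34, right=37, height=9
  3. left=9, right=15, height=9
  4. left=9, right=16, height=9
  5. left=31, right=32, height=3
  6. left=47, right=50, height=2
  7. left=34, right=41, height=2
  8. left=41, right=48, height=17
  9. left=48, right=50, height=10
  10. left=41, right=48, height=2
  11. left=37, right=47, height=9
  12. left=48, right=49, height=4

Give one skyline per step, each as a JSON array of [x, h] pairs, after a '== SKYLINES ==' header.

== SKYLINES ==
[[34,14],[38,0]]
[[34,14],[38,0]]
[[9,9],[15,0],[34,14],[38,0]]
[[9,9],[16,0],[34,14],[38,0]]
[[9,9],[16,0],[31,3],[32,0],[34,14],[38,0]]
[[9,9],[16,0],[31,3],[32,0],[34,14],[38,0],[47,2],[50,0]]
[[9,9],[16,0],[31,3],[32,0],[34,14],[38,2],[41,0],[47,2],[50,0]]
[[9,9],[16,0],[31,3],[32,0],[34,14],[38,2],[41,17],[48,2],[50,0]]
[[9,9],[16,0],[31,3],[32,0],[34,14],[38,2],[41,17],[48,10],[50,0]]
[[9,9],[16,0],[31,3],[32,0],[34,14],[38,2],[41,17],[48,10],[50,0]]
[[9,9],[16,0],[31,3],[32,0],[34,14],[38,9],[41,17],[48,10],[50,0]]
[[9,9],[16,0],[31,3],[32,0],[34,14],[38,9],[41,17],[48,10],[50,0]]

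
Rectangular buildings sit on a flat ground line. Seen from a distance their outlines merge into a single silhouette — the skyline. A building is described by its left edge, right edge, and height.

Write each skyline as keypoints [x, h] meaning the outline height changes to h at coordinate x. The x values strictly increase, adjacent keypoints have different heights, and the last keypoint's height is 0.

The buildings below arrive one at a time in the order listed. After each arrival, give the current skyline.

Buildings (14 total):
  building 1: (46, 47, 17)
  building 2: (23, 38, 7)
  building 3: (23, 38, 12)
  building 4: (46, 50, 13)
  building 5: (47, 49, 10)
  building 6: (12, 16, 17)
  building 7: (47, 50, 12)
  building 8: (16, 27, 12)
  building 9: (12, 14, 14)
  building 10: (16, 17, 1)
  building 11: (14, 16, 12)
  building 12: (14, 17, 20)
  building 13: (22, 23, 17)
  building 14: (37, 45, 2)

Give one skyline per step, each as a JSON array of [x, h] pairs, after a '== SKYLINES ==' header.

== SKYLINES ==
[[46,17],[47,0]]
[[23,7],[38,0],[46,17],[47,0]]
[[23,12],[38,0],[46,17],[47,0]]
[[23,12],[38,0],[46,17],[47,13],[50,0]]
[[23,12],[38,0],[46,17],[47,13],[50,0]]
[[12,17],[16,0],[23,12],[38,0],[46,17],[47,13],[50,0]]
[[12,17],[16,0],[23,12],[38,0],[46,17],[47,13],[50,0]]
[[12,17],[16,12],[38,0],[46,17],[47,13],[50,0]]
[[12,17],[16,12],[38,0],[46,17],[47,13],[50,0]]
[[12,17],[16,12],[38,0],[46,17],[47,13],[50,0]]
[[12,17],[16,12],[38,0],[46,17],[47,13],[50,0]]
[[12,17],[14,20],[17,12],[38,0],[46,17],[47,13],[50,0]]
[[12,17],[14,20],[17,12],[22,17],[23,12],[38,0],[46,17],[47,13],[50,0]]
[[12,17],[14,20],[17,12],[22,17],[23,12],[38,2],[45,0],[46,17],[47,13],[50,0]]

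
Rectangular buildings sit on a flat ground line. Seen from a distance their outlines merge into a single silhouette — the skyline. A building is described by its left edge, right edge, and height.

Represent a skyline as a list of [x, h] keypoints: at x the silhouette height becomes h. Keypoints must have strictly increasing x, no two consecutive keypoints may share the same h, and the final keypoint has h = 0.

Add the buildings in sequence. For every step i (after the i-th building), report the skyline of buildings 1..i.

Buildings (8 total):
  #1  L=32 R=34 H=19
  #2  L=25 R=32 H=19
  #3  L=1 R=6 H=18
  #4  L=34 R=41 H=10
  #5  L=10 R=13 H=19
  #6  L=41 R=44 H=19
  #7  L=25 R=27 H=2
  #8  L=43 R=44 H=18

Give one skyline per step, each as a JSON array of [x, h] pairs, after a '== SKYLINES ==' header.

== SKYLINES ==
[[32,19],[34,0]]
[[25,19],[34,0]]
[[1,18],[6,0],[25,19],[34,0]]
[[1,18],[6,0],[25,19],[34,10],[41,0]]
[[1,18],[6,0],[10,19],[13,0],[25,19],[34,10],[41,0]]
[[1,18],[6,0],[10,19],[13,0],[25,19],[34,10],[41,19],[44,0]]
[[1,18],[6,0],[10,19],[13,0],[25,19],[34,10],[41,19],[44,0]]
[[1,18],[6,0],[10,19],[13,0],[25,19],[34,10],[41,19],[44,0]]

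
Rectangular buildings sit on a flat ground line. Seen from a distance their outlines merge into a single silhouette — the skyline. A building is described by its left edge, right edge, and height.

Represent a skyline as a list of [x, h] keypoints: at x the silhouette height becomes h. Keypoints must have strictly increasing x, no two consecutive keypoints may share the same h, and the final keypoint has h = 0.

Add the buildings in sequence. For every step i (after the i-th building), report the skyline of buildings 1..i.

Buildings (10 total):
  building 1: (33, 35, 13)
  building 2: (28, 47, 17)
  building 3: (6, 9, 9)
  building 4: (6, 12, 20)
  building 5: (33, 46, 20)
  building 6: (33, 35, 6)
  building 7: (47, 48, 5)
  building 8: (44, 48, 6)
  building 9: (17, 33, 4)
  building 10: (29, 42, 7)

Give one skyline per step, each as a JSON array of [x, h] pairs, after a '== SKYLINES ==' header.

== SKYLINES ==
[[33,13],[35,0]]
[[28,17],[47,0]]
[[6,9],[9,0],[28,17],[47,0]]
[[6,20],[12,0],[28,17],[47,0]]
[[6,20],[12,0],[28,17],[33,20],[46,17],[47,0]]
[[6,20],[12,0],[28,17],[33,20],[46,17],[47,0]]
[[6,20],[12,0],[28,17],[33,20],[46,17],[47,5],[48,0]]
[[6,20],[12,0],[28,17],[33,20],[46,17],[47,6],[48,0]]
[[6,20],[12,0],[17,4],[28,17],[33,20],[46,17],[47,6],[48,0]]
[[6,20],[12,0],[17,4],[28,17],[33,20],[46,17],[47,6],[48,0]]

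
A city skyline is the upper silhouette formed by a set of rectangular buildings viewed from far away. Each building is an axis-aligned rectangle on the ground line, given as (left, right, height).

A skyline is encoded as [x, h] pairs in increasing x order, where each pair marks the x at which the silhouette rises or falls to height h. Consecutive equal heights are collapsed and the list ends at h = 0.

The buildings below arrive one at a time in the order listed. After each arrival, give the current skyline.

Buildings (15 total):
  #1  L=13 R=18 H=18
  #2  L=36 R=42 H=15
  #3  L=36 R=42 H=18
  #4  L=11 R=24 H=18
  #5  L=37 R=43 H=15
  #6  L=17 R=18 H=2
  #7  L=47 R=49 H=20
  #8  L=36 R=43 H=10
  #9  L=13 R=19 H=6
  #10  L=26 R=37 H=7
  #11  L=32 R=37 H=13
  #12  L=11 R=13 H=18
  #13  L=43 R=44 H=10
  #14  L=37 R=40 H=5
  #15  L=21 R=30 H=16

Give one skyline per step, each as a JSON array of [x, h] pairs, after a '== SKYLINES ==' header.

== SKYLINES ==
[[13,18],[18,0]]
[[13,18],[18,0],[36,15],[42,0]]
[[13,18],[18,0],[36,18],[42,0]]
[[11,18],[24,0],[36,18],[42,0]]
[[11,18],[24,0],[36,18],[42,15],[43,0]]
[[11,18],[24,0],[36,18],[42,15],[43,0]]
[[11,18],[24,0],[36,18],[42,15],[43,0],[47,20],[49,0]]
[[11,18],[24,0],[36,18],[42,15],[43,0],[47,20],[49,0]]
[[11,18],[24,0],[36,18],[42,15],[43,0],[47,20],[49,0]]
[[11,18],[24,0],[26,7],[36,18],[42,15],[43,0],[47,20],[49,0]]
[[11,18],[24,0],[26,7],[32,13],[36,18],[42,15],[43,0],[47,20],[49,0]]
[[11,18],[24,0],[26,7],[32,13],[36,18],[42,15],[43,0],[47,20],[49,0]]
[[11,18],[24,0],[26,7],[32,13],[36,18],[42,15],[43,10],[44,0],[47,20],[49,0]]
[[11,18],[24,0],[26,7],[32,13],[36,18],[42,15],[43,10],[44,0],[47,20],[49,0]]
[[11,18],[24,16],[30,7],[32,13],[36,18],[42,15],[43,10],[44,0],[47,20],[49,0]]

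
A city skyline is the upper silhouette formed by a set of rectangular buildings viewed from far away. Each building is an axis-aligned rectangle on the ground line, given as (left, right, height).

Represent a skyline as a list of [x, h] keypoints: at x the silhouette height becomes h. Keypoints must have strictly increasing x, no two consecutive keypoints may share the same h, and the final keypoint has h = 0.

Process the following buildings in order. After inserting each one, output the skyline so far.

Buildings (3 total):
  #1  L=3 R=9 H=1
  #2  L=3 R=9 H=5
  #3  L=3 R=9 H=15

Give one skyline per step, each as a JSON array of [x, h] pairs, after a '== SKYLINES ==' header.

== SKYLINES ==
[[3,1],[9,0]]
[[3,5],[9,0]]
[[3,15],[9,0]]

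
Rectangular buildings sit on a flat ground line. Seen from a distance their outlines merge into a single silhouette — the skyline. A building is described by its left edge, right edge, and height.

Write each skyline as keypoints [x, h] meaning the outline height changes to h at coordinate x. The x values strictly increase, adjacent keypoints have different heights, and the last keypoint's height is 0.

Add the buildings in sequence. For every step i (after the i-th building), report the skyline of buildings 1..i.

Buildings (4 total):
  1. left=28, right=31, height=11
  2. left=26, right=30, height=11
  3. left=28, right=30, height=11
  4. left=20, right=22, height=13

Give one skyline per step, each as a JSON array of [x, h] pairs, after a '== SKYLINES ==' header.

== SKYLINES ==
[[28,11],[31,0]]
[[26,11],[31,0]]
[[26,11],[31,0]]
[[20,13],[22,0],[26,11],[31,0]]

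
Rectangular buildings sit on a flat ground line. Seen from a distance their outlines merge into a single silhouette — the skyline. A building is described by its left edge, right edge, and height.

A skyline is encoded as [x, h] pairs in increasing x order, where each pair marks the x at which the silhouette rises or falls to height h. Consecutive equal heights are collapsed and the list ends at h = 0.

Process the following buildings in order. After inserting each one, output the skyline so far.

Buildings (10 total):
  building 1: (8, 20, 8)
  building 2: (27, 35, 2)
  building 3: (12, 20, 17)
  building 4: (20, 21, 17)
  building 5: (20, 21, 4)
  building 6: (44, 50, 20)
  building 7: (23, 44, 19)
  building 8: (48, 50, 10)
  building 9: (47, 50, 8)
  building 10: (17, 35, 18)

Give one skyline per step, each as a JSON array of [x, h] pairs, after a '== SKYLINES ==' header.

== SKYLINES ==
[[8,8],[20,0]]
[[8,8],[20,0],[27,2],[35,0]]
[[8,8],[12,17],[20,0],[27,2],[35,0]]
[[8,8],[12,17],[21,0],[27,2],[35,0]]
[[8,8],[12,17],[21,0],[27,2],[35,0]]
[[8,8],[12,17],[21,0],[27,2],[35,0],[44,20],[50,0]]
[[8,8],[12,17],[21,0],[23,19],[44,20],[50,0]]
[[8,8],[12,17],[21,0],[23,19],[44,20],[50,0]]
[[8,8],[12,17],[21,0],[23,19],[44,20],[50,0]]
[[8,8],[12,17],[17,18],[23,19],[44,20],[50,0]]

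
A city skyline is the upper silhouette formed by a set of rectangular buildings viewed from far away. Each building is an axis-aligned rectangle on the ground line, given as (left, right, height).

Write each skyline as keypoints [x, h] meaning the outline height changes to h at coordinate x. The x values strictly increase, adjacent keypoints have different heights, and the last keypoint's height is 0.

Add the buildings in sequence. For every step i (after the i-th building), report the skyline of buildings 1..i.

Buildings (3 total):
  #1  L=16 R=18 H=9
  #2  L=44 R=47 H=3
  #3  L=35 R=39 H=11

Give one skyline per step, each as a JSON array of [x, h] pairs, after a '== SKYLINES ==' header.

== SKYLINES ==
[[16,9],[18,0]]
[[16,9],[18,0],[44,3],[47,0]]
[[16,9],[18,0],[35,11],[39,0],[44,3],[47,0]]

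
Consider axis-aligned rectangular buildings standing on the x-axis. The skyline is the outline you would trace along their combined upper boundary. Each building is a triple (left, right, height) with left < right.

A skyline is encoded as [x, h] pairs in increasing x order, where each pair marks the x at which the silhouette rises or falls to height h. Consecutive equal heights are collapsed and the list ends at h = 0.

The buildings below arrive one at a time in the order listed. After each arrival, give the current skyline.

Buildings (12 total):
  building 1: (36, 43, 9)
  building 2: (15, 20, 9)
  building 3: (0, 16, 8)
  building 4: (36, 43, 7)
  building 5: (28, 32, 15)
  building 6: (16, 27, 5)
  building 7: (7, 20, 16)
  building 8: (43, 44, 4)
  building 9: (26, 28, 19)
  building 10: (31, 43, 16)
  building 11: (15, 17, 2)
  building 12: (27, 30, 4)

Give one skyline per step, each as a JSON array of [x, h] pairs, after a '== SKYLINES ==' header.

== SKYLINES ==
[[36,9],[43,0]]
[[15,9],[20,0],[36,9],[43,0]]
[[0,8],[15,9],[20,0],[36,9],[43,0]]
[[0,8],[15,9],[20,0],[36,9],[43,0]]
[[0,8],[15,9],[20,0],[28,15],[32,0],[36,9],[43,0]]
[[0,8],[15,9],[20,5],[27,0],[28,15],[32,0],[36,9],[43,0]]
[[0,8],[7,16],[20,5],[27,0],[28,15],[32,0],[36,9],[43,0]]
[[0,8],[7,16],[20,5],[27,0],[28,15],[32,0],[36,9],[43,4],[44,0]]
[[0,8],[7,16],[20,5],[26,19],[28,15],[32,0],[36,9],[43,4],[44,0]]
[[0,8],[7,16],[20,5],[26,19],[28,15],[31,16],[43,4],[44,0]]
[[0,8],[7,16],[20,5],[26,19],[28,15],[31,16],[43,4],[44,0]]
[[0,8],[7,16],[20,5],[26,19],[28,15],[31,16],[43,4],[44,0]]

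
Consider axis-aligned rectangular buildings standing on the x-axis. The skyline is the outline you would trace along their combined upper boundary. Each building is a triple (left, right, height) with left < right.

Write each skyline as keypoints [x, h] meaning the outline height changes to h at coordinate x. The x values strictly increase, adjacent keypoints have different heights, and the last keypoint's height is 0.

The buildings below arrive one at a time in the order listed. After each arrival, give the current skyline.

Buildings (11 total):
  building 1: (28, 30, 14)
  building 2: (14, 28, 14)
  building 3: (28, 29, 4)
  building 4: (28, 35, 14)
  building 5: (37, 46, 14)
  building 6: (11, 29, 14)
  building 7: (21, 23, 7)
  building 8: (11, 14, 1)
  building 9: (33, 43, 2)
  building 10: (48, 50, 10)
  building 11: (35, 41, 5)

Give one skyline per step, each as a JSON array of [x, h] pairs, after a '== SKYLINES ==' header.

== SKYLINES ==
[[28,14],[30,0]]
[[14,14],[30,0]]
[[14,14],[30,0]]
[[14,14],[35,0]]
[[14,14],[35,0],[37,14],[46,0]]
[[11,14],[35,0],[37,14],[46,0]]
[[11,14],[35,0],[37,14],[46,0]]
[[11,14],[35,0],[37,14],[46,0]]
[[11,14],[35,2],[37,14],[46,0]]
[[11,14],[35,2],[37,14],[46,0],[48,10],[50,0]]
[[11,14],[35,5],[37,14],[46,0],[48,10],[50,0]]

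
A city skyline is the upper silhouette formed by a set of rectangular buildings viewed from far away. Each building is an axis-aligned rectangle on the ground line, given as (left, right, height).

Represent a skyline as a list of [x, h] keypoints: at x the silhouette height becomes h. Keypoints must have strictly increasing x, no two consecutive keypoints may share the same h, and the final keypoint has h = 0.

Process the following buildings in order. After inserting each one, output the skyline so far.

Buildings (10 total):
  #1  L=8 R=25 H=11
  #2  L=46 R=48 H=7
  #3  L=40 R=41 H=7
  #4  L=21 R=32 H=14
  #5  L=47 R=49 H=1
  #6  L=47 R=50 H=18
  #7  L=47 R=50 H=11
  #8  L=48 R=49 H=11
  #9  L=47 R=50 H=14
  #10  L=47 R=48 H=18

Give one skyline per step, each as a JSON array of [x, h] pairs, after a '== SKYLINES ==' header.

== SKYLINES ==
[[8,11],[25,0]]
[[8,11],[25,0],[46,7],[48,0]]
[[8,11],[25,0],[40,7],[41,0],[46,7],[48,0]]
[[8,11],[21,14],[32,0],[40,7],[41,0],[46,7],[48,0]]
[[8,11],[21,14],[32,0],[40,7],[41,0],[46,7],[48,1],[49,0]]
[[8,11],[21,14],[32,0],[40,7],[41,0],[46,7],[47,18],[50,0]]
[[8,11],[21,14],[32,0],[40,7],[41,0],[46,7],[47,18],[50,0]]
[[8,11],[21,14],[32,0],[40,7],[41,0],[46,7],[47,18],[50,0]]
[[8,11],[21,14],[32,0],[40,7],[41,0],[46,7],[47,18],[50,0]]
[[8,11],[21,14],[32,0],[40,7],[41,0],[46,7],[47,18],[50,0]]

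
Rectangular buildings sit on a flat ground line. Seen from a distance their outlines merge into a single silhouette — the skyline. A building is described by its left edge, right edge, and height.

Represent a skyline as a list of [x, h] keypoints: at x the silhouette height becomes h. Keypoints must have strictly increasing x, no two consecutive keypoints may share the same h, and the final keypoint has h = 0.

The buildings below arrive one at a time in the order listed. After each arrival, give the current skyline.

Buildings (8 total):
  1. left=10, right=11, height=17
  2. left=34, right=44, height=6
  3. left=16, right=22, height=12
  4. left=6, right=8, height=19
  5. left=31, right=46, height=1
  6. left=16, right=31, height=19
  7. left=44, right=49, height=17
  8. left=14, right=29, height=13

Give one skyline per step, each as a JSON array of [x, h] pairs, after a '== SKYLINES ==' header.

== SKYLINES ==
[[10,17],[11,0]]
[[10,17],[11,0],[34,6],[44,0]]
[[10,17],[11,0],[16,12],[22,0],[34,6],[44,0]]
[[6,19],[8,0],[10,17],[11,0],[16,12],[22,0],[34,6],[44,0]]
[[6,19],[8,0],[10,17],[11,0],[16,12],[22,0],[31,1],[34,6],[44,1],[46,0]]
[[6,19],[8,0],[10,17],[11,0],[16,19],[31,1],[34,6],[44,1],[46,0]]
[[6,19],[8,0],[10,17],[11,0],[16,19],[31,1],[34,6],[44,17],[49,0]]
[[6,19],[8,0],[10,17],[11,0],[14,13],[16,19],[31,1],[34,6],[44,17],[49,0]]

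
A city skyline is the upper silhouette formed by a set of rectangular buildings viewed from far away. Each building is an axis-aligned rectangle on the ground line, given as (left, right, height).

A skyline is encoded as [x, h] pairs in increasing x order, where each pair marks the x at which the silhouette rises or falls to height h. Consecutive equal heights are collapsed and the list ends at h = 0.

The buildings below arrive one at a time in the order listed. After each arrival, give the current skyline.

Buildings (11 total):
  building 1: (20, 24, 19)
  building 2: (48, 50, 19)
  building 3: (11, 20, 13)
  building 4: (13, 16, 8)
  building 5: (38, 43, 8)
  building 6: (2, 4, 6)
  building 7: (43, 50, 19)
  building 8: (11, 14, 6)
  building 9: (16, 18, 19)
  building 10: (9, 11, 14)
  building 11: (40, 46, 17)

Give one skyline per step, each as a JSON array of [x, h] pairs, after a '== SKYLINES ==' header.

== SKYLINES ==
[[20,19],[24,0]]
[[20,19],[24,0],[48,19],[50,0]]
[[11,13],[20,19],[24,0],[48,19],[50,0]]
[[11,13],[20,19],[24,0],[48,19],[50,0]]
[[11,13],[20,19],[24,0],[38,8],[43,0],[48,19],[50,0]]
[[2,6],[4,0],[11,13],[20,19],[24,0],[38,8],[43,0],[48,19],[50,0]]
[[2,6],[4,0],[11,13],[20,19],[24,0],[38,8],[43,19],[50,0]]
[[2,6],[4,0],[11,13],[20,19],[24,0],[38,8],[43,19],[50,0]]
[[2,6],[4,0],[11,13],[16,19],[18,13],[20,19],[24,0],[38,8],[43,19],[50,0]]
[[2,6],[4,0],[9,14],[11,13],[16,19],[18,13],[20,19],[24,0],[38,8],[43,19],[50,0]]
[[2,6],[4,0],[9,14],[11,13],[16,19],[18,13],[20,19],[24,0],[38,8],[40,17],[43,19],[50,0]]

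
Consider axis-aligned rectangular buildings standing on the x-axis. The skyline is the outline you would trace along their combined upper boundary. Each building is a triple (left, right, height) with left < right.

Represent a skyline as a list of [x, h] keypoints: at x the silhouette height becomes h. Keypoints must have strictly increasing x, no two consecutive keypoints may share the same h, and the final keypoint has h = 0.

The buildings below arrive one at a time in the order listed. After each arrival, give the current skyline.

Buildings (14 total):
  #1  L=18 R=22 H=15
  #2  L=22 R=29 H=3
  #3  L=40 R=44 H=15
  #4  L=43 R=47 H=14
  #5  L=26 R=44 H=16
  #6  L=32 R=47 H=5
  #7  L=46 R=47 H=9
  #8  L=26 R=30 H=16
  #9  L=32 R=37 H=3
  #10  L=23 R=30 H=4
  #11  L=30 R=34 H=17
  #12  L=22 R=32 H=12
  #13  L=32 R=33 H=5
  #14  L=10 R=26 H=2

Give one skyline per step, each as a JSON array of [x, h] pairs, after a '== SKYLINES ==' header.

== SKYLINES ==
[[18,15],[22,0]]
[[18,15],[22,3],[29,0]]
[[18,15],[22,3],[29,0],[40,15],[44,0]]
[[18,15],[22,3],[29,0],[40,15],[44,14],[47,0]]
[[18,15],[22,3],[26,16],[44,14],[47,0]]
[[18,15],[22,3],[26,16],[44,14],[47,0]]
[[18,15],[22,3],[26,16],[44,14],[47,0]]
[[18,15],[22,3],[26,16],[44,14],[47,0]]
[[18,15],[22,3],[26,16],[44,14],[47,0]]
[[18,15],[22,3],[23,4],[26,16],[44,14],[47,0]]
[[18,15],[22,3],[23,4],[26,16],[30,17],[34,16],[44,14],[47,0]]
[[18,15],[22,12],[26,16],[30,17],[34,16],[44,14],[47,0]]
[[18,15],[22,12],[26,16],[30,17],[34,16],[44,14],[47,0]]
[[10,2],[18,15],[22,12],[26,16],[30,17],[34,16],[44,14],[47,0]]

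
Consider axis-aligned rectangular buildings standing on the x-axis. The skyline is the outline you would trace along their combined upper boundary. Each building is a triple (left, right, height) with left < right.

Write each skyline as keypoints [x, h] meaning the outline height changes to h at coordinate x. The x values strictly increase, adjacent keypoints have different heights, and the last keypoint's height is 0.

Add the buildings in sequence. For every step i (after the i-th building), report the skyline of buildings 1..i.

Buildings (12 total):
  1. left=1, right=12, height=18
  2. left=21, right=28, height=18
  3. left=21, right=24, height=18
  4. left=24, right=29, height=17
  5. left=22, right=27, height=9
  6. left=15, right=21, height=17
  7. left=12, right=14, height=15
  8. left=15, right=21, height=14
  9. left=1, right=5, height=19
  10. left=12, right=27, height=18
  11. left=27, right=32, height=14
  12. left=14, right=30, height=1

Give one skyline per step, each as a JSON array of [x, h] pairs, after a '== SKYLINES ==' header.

== SKYLINES ==
[[1,18],[12,0]]
[[1,18],[12,0],[21,18],[28,0]]
[[1,18],[12,0],[21,18],[28,0]]
[[1,18],[12,0],[21,18],[28,17],[29,0]]
[[1,18],[12,0],[21,18],[28,17],[29,0]]
[[1,18],[12,0],[15,17],[21,18],[28,17],[29,0]]
[[1,18],[12,15],[14,0],[15,17],[21,18],[28,17],[29,0]]
[[1,18],[12,15],[14,0],[15,17],[21,18],[28,17],[29,0]]
[[1,19],[5,18],[12,15],[14,0],[15,17],[21,18],[28,17],[29,0]]
[[1,19],[5,18],[28,17],[29,0]]
[[1,19],[5,18],[28,17],[29,14],[32,0]]
[[1,19],[5,18],[28,17],[29,14],[32,0]]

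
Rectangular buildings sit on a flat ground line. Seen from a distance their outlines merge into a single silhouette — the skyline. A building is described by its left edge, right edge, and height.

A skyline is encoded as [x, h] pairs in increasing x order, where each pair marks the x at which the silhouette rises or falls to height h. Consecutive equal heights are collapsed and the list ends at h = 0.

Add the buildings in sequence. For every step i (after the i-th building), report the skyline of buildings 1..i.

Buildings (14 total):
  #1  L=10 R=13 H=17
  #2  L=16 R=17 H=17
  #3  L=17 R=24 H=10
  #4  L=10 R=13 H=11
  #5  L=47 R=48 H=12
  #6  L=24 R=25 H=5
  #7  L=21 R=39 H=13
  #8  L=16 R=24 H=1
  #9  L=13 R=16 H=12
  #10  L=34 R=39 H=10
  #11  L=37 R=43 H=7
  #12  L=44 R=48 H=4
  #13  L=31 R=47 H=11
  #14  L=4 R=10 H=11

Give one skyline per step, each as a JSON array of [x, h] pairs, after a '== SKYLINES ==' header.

== SKYLINES ==
[[10,17],[13,0]]
[[10,17],[13,0],[16,17],[17,0]]
[[10,17],[13,0],[16,17],[17,10],[24,0]]
[[10,17],[13,0],[16,17],[17,10],[24,0]]
[[10,17],[13,0],[16,17],[17,10],[24,0],[47,12],[48,0]]
[[10,17],[13,0],[16,17],[17,10],[24,5],[25,0],[47,12],[48,0]]
[[10,17],[13,0],[16,17],[17,10],[21,13],[39,0],[47,12],[48,0]]
[[10,17],[13,0],[16,17],[17,10],[21,13],[39,0],[47,12],[48,0]]
[[10,17],[13,12],[16,17],[17,10],[21,13],[39,0],[47,12],[48,0]]
[[10,17],[13,12],[16,17],[17,10],[21,13],[39,0],[47,12],[48,0]]
[[10,17],[13,12],[16,17],[17,10],[21,13],[39,7],[43,0],[47,12],[48,0]]
[[10,17],[13,12],[16,17],[17,10],[21,13],[39,7],[43,0],[44,4],[47,12],[48,0]]
[[10,17],[13,12],[16,17],[17,10],[21,13],[39,11],[47,12],[48,0]]
[[4,11],[10,17],[13,12],[16,17],[17,10],[21,13],[39,11],[47,12],[48,0]]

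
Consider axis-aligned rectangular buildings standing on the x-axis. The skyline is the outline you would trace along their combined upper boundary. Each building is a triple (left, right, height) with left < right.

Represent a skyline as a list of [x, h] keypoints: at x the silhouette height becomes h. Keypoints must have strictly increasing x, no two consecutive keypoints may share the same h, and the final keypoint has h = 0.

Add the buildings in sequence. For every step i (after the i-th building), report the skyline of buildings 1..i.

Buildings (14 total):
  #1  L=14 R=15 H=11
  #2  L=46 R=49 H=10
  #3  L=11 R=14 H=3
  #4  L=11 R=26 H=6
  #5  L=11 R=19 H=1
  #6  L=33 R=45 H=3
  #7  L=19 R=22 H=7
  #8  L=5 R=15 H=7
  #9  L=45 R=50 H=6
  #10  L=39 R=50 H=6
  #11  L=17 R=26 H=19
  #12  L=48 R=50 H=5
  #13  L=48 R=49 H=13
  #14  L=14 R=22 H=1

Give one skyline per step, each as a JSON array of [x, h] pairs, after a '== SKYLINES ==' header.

== SKYLINES ==
[[14,11],[15,0]]
[[14,11],[15,0],[46,10],[49,0]]
[[11,3],[14,11],[15,0],[46,10],[49,0]]
[[11,6],[14,11],[15,6],[26,0],[46,10],[49,0]]
[[11,6],[14,11],[15,6],[26,0],[46,10],[49,0]]
[[11,6],[14,11],[15,6],[26,0],[33,3],[45,0],[46,10],[49,0]]
[[11,6],[14,11],[15,6],[19,7],[22,6],[26,0],[33,3],[45,0],[46,10],[49,0]]
[[5,7],[14,11],[15,6],[19,7],[22,6],[26,0],[33,3],[45,0],[46,10],[49,0]]
[[5,7],[14,11],[15,6],[19,7],[22,6],[26,0],[33,3],[45,6],[46,10],[49,6],[50,0]]
[[5,7],[14,11],[15,6],[19,7],[22,6],[26,0],[33,3],[39,6],[46,10],[49,6],[50,0]]
[[5,7],[14,11],[15,6],[17,19],[26,0],[33,3],[39,6],[46,10],[49,6],[50,0]]
[[5,7],[14,11],[15,6],[17,19],[26,0],[33,3],[39,6],[46,10],[49,6],[50,0]]
[[5,7],[14,11],[15,6],[17,19],[26,0],[33,3],[39,6],[46,10],[48,13],[49,6],[50,0]]
[[5,7],[14,11],[15,6],[17,19],[26,0],[33,3],[39,6],[46,10],[48,13],[49,6],[50,0]]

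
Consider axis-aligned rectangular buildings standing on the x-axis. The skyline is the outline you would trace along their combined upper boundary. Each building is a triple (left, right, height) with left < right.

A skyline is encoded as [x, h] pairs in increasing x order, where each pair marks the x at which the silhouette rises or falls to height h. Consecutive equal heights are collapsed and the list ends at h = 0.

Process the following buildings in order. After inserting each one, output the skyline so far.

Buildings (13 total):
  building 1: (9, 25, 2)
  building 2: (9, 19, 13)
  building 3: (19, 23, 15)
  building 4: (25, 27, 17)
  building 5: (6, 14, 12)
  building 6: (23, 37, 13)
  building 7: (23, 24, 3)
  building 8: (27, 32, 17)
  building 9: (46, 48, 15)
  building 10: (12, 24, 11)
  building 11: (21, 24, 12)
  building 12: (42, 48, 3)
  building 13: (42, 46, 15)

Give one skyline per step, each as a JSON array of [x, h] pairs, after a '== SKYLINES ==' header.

== SKYLINES ==
[[9,2],[25,0]]
[[9,13],[19,2],[25,0]]
[[9,13],[19,15],[23,2],[25,0]]
[[9,13],[19,15],[23,2],[25,17],[27,0]]
[[6,12],[9,13],[19,15],[23,2],[25,17],[27,0]]
[[6,12],[9,13],[19,15],[23,13],[25,17],[27,13],[37,0]]
[[6,12],[9,13],[19,15],[23,13],[25,17],[27,13],[37,0]]
[[6,12],[9,13],[19,15],[23,13],[25,17],[32,13],[37,0]]
[[6,12],[9,13],[19,15],[23,13],[25,17],[32,13],[37,0],[46,15],[48,0]]
[[6,12],[9,13],[19,15],[23,13],[25,17],[32,13],[37,0],[46,15],[48,0]]
[[6,12],[9,13],[19,15],[23,13],[25,17],[32,13],[37,0],[46,15],[48,0]]
[[6,12],[9,13],[19,15],[23,13],[25,17],[32,13],[37,0],[42,3],[46,15],[48,0]]
[[6,12],[9,13],[19,15],[23,13],[25,17],[32,13],[37,0],[42,15],[48,0]]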